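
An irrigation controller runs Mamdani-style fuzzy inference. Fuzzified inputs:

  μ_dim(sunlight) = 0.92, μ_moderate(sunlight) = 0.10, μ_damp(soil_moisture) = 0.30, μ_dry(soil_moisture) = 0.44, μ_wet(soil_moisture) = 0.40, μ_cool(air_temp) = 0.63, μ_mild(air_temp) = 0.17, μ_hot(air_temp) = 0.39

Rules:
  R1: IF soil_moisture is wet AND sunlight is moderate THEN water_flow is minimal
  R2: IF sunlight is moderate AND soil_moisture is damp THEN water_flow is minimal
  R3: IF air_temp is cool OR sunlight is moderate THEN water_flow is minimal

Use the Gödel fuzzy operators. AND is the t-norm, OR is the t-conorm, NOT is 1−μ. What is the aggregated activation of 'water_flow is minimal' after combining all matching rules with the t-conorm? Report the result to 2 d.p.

R1: wet=0.40, moderate=0.10; AND[min(a, b)] → w = 0.10
R2: moderate=0.10, damp=0.30; AND[min(a, b)] → w = 0.10
R3: cool=0.63, moderate=0.10; OR[max(a, b)] → w = 0.63
Rules with consequent 'minimal': {R1, R2, R3} → strengths 0.10, 0.10, 0.63
Aggregate via t-conorm [max(a, b)]: 0.63

0.63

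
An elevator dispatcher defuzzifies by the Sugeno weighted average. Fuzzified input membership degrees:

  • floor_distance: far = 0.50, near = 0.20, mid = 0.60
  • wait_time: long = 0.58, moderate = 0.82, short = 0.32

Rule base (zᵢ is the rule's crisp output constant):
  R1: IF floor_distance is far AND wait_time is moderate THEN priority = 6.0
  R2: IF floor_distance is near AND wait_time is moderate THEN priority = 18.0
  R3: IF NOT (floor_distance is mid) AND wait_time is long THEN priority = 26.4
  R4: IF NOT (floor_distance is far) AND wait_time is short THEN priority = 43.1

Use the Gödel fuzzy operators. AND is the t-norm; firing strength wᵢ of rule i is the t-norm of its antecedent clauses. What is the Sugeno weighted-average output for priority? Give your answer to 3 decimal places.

21.797

R1 (z=6.0): far=0.50, moderate=0.82; AND[min(a, b)] → w = 0.50
R2 (z=18.0): near=0.20, moderate=0.82; AND[min(a, b)] → w = 0.20
R3 (z=26.4): ¬mid=1−0.60=0.40, long=0.58; AND[min(a, b)] → w = 0.40
R4 (z=43.1): ¬far=1−0.50=0.50, short=0.32; AND[min(a, b)] → w = 0.32
Weighted average = (0.50·6.0 + 0.20·18.0 + 0.40·26.4 + 0.32·43.1) / (0.50 + 0.20 + 0.40 + 0.32)
  = 30.9520 / 1.4200 = 21.797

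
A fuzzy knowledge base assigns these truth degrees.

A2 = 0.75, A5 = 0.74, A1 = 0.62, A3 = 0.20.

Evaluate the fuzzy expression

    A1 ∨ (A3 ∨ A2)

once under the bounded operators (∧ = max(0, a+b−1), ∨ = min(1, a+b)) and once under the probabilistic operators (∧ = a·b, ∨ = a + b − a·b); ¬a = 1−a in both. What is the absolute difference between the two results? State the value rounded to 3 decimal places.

0.076

Under bounded:
  A3 ∨ A2 = min(1, a+b) on (0.20, 0.75) = 0.95
  A1 ∨ (A3 ∨ A2) = min(1, a+b) on (0.62, 0.95) = 1.00
  → value = 1.0000
Under probabilistic:
  A3 ∨ A2 = a + b − a·b on (0.2000, 0.7500) = 0.8000
  A1 ∨ (A3 ∨ A2) = a + b − a·b on (0.6200, 0.8000) = 0.9240
  → value = 0.9240
|1.0000 − 0.9240| = 0.076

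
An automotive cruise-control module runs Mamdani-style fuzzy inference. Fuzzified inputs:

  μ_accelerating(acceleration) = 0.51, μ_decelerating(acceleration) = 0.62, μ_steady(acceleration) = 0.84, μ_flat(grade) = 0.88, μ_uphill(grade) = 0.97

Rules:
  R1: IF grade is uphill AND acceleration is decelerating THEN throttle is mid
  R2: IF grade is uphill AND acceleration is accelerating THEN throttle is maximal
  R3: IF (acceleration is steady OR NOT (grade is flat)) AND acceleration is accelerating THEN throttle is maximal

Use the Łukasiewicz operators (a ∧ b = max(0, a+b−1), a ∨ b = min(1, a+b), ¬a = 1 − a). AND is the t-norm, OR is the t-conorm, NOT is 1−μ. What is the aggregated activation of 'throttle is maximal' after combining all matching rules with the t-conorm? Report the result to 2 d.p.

R1: uphill=0.97, decelerating=0.62; AND[max(0, a+b−1)] → w = 0.59
R2: uphill=0.97, accelerating=0.51; AND[max(0, a+b−1)] → w = 0.48
R3: (steady=0.84 OR ¬flat=1−0.88=0.12) = 0.96; AND[max(0, a+b−1)] with accelerating=0.51 → w = 0.47
Rules with consequent 'maximal': {R2, R3} → strengths 0.48, 0.47
Aggregate via t-conorm [min(1, a+b)]: 0.95

0.95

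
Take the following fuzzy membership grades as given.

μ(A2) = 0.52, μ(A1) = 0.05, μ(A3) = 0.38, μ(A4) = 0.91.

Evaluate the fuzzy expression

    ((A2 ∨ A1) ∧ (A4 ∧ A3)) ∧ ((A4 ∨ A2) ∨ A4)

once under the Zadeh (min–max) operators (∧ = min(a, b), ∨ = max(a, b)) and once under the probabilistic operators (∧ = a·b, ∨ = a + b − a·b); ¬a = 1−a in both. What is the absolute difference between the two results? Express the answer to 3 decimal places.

0.193

Under Zadeh (min–max):
  A2 ∨ A1 = max(a, b) on (0.52, 0.05) = 0.52
  A4 ∧ A3 = min(a, b) on (0.91, 0.38) = 0.38
  (A2 ∨ A1) ∧ (A4 ∧ A3) = min(a, b) on (0.52, 0.38) = 0.38
  A4 ∨ A2 = max(a, b) on (0.91, 0.52) = 0.91
  (A4 ∨ A2) ∨ A4 = max(a, b) on (0.91, 0.91) = 0.91
  ((A2 ∨ A1) ∧ (A4 ∧ A3)) ∧ ((A4 ∨ A2) ∨ A4) = min(a, b) on (0.38, 0.91) = 0.38
  → value = 0.3800
Under probabilistic:
  A2 ∨ A1 = a + b − a·b on (0.5200, 0.0500) = 0.5440
  A4 ∧ A3 = a·b on (0.9100, 0.3800) = 0.3458
  (A2 ∨ A1) ∧ (A4 ∧ A3) = a·b on (0.5440, 0.3458) = 0.1881
  A4 ∨ A2 = a + b − a·b on (0.9100, 0.5200) = 0.9568
  (A4 ∨ A2) ∨ A4 = a + b − a·b on (0.9568, 0.9100) = 0.9961
  ((A2 ∨ A1) ∧ (A4 ∧ A3)) ∧ ((A4 ∨ A2) ∨ A4) = a·b on (0.1881, 0.9961) = 0.1874
  → value = 0.1874
|0.3800 − 0.1874| = 0.193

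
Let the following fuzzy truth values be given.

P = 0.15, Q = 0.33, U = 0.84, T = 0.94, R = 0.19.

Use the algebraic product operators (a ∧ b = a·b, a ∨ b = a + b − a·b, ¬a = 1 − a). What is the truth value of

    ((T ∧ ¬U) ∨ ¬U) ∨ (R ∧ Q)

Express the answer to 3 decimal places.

¬U = 1 − 0.8400 = 0.1600
T ∧ ¬U = a·b on (0.9400, 0.1600) = 0.1504
¬U = 1 − 0.8400 = 0.1600
(T ∧ ¬U) ∨ ¬U = a + b − a·b on (0.1504, 0.1600) = 0.2863
R ∧ Q = a·b on (0.1900, 0.3300) = 0.0627
((T ∧ ¬U) ∨ ¬U) ∨ (R ∧ Q) = a + b − a·b on (0.2863, 0.0627) = 0.3311

0.331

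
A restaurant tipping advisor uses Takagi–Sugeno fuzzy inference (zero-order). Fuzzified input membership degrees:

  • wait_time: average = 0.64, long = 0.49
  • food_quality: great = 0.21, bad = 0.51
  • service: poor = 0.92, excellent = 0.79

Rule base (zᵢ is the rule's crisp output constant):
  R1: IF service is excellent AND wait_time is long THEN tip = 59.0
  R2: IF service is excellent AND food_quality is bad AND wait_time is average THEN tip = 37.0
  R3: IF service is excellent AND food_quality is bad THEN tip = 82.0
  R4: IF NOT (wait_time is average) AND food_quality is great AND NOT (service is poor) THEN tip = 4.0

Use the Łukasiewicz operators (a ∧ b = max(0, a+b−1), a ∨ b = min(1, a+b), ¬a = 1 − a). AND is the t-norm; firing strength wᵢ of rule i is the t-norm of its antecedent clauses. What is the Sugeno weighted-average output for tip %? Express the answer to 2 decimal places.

R1 (z=59.0): excellent=0.79, long=0.49; AND[max(0, a+b−1)] → w = 0.28
R2 (z=37.0): excellent=0.79, bad=0.51, average=0.64; AND[max(0, a+b−1)] → w = 0.00
R3 (z=82.0): excellent=0.79, bad=0.51; AND[max(0, a+b−1)] → w = 0.30
R4 (z=4.0): ¬average=1−0.64=0.36, great=0.21, ¬poor=1−0.92=0.08; AND[max(0, a+b−1)] → w = 0.00
Weighted average = (0.28·59.0 + 0.00·37.0 + 0.30·82.0 + 0.00·4.0) / (0.28 + 0.00 + 0.30 + 0.00)
  = 41.1200 / 0.5800 = 70.90

70.90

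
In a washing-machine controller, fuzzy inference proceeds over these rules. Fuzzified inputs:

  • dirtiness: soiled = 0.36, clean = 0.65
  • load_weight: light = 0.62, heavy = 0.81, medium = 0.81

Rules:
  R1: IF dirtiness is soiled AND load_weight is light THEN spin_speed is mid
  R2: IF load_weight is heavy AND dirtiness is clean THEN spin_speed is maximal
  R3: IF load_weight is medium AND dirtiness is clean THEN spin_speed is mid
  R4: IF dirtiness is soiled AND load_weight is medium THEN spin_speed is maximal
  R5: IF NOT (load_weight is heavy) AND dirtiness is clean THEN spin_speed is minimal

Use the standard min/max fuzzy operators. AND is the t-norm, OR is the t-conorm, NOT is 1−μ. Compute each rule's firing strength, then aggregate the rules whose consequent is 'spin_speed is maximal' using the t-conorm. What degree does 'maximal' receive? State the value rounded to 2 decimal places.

R1: soiled=0.36, light=0.62; AND[min(a, b)] → w = 0.36
R2: heavy=0.81, clean=0.65; AND[min(a, b)] → w = 0.65
R3: medium=0.81, clean=0.65; AND[min(a, b)] → w = 0.65
R4: soiled=0.36, medium=0.81; AND[min(a, b)] → w = 0.36
R5: ¬heavy=1−0.81=0.19, clean=0.65; AND[min(a, b)] → w = 0.19
Rules with consequent 'maximal': {R2, R4} → strengths 0.65, 0.36
Aggregate via t-conorm [max(a, b)]: 0.65

0.65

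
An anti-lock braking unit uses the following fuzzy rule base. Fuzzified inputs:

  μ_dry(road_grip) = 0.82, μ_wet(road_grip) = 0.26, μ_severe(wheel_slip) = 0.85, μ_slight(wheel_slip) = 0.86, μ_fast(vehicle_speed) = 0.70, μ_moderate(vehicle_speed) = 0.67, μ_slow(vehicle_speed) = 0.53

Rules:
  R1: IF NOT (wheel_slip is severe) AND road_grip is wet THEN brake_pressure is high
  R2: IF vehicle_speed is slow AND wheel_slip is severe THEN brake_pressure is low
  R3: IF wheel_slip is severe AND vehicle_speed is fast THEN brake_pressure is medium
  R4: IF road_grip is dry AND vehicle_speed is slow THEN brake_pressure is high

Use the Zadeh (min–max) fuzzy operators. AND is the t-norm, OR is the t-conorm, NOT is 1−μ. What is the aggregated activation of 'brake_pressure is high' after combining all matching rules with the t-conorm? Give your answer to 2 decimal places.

0.53

R1: ¬severe=1−0.85=0.15, wet=0.26; AND[min(a, b)] → w = 0.15
R2: slow=0.53, severe=0.85; AND[min(a, b)] → w = 0.53
R3: severe=0.85, fast=0.70; AND[min(a, b)] → w = 0.70
R4: dry=0.82, slow=0.53; AND[min(a, b)] → w = 0.53
Rules with consequent 'high': {R1, R4} → strengths 0.15, 0.53
Aggregate via t-conorm [max(a, b)]: 0.53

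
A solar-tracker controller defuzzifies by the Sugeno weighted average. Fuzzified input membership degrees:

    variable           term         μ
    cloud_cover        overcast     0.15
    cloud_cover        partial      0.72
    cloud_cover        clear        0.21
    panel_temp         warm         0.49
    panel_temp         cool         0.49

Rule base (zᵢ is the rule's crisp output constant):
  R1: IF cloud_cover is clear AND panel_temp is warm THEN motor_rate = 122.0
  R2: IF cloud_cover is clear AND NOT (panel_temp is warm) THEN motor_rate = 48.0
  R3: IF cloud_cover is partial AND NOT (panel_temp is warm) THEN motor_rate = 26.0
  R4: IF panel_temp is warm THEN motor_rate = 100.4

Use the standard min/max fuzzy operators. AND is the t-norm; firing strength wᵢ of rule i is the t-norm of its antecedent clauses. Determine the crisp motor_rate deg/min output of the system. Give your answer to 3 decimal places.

R1 (z=122.0): clear=0.21, warm=0.49; AND[min(a, b)] → w = 0.21
R2 (z=48.0): clear=0.21, ¬warm=1−0.49=0.51; AND[min(a, b)] → w = 0.21
R3 (z=26.0): partial=0.72, ¬warm=1−0.49=0.51; AND[min(a, b)] → w = 0.51
R4 (z=100.4): warm=0.49 → w = 0.49
Weighted average = (0.21·122.0 + 0.21·48.0 + 0.51·26.0 + 0.49·100.4) / (0.21 + 0.21 + 0.51 + 0.49)
  = 98.1560 / 1.4200 = 69.124

69.124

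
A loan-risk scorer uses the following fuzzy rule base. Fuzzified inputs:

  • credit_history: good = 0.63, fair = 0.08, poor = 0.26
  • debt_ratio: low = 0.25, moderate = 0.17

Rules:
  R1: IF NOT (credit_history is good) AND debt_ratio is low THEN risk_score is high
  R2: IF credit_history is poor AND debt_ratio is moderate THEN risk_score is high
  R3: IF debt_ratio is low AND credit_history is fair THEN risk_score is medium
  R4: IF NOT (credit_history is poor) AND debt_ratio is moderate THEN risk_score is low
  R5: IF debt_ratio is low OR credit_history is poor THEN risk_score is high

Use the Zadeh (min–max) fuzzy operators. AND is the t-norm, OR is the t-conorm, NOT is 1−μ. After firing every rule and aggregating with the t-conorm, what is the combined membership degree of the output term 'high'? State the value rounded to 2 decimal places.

R1: ¬good=1−0.63=0.37, low=0.25; AND[min(a, b)] → w = 0.25
R2: poor=0.26, moderate=0.17; AND[min(a, b)] → w = 0.17
R3: low=0.25, fair=0.08; AND[min(a, b)] → w = 0.08
R4: ¬poor=1−0.26=0.74, moderate=0.17; AND[min(a, b)] → w = 0.17
R5: low=0.25, poor=0.26; OR[max(a, b)] → w = 0.26
Rules with consequent 'high': {R1, R2, R5} → strengths 0.25, 0.17, 0.26
Aggregate via t-conorm [max(a, b)]: 0.26

0.26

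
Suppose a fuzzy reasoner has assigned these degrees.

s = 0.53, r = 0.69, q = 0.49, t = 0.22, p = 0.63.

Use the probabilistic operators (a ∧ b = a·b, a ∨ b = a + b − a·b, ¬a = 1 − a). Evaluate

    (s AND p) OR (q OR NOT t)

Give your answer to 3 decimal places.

s AND p = a·b on (0.5300, 0.6300) = 0.3339
NOT t = 1 − 0.2200 = 0.7800
q OR NOT t = a + b − a·b on (0.4900, 0.7800) = 0.8878
(s AND p) OR (q OR NOT t) = a + b − a·b on (0.3339, 0.8878) = 0.9253

0.925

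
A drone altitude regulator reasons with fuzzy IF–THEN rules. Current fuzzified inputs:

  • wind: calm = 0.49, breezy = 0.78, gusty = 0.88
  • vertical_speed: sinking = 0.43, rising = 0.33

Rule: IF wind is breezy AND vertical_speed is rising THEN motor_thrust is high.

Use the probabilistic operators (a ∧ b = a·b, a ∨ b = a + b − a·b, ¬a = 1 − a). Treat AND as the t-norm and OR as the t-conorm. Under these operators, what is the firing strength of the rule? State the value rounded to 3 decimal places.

firing strength: breezy=0.78, rising=0.33; AND[a·b] → w = 0.2574

0.257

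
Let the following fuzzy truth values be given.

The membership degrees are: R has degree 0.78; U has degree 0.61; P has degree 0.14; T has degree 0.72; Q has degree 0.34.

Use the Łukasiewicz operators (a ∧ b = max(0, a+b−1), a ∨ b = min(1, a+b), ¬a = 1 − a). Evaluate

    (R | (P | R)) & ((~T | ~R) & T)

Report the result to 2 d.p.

0.22

P | R = min(1, a+b) on (0.14, 0.78) = 0.92
R | (P | R) = min(1, a+b) on (0.78, 0.92) = 1.00
~T = 1 − 0.72 = 0.28
~R = 1 − 0.78 = 0.22
~T | ~R = min(1, a+b) on (0.28, 0.22) = 0.50
(~T | ~R) & T = max(0, a+b−1) on (0.50, 0.72) = 0.22
(R | (P | R)) & ((~T | ~R) & T) = max(0, a+b−1) on (1.00, 0.22) = 0.22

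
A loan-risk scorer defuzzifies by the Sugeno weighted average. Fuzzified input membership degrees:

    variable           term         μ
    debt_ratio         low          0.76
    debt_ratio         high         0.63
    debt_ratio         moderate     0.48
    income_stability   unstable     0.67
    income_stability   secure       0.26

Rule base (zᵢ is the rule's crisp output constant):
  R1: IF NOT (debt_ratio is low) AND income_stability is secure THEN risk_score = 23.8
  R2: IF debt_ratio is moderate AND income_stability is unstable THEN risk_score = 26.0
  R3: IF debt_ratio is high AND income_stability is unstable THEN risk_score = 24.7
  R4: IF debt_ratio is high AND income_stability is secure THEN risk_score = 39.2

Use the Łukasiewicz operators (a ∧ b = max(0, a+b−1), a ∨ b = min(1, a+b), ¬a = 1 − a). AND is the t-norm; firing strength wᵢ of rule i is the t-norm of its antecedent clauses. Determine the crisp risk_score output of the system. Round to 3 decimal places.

25.133

R1 (z=23.8): ¬low=1−0.76=0.24, secure=0.26; AND[max(0, a+b−1)] → w = 0.00
R2 (z=26.0): moderate=0.48, unstable=0.67; AND[max(0, a+b−1)] → w = 0.15
R3 (z=24.7): high=0.63, unstable=0.67; AND[max(0, a+b−1)] → w = 0.30
R4 (z=39.2): high=0.63, secure=0.26; AND[max(0, a+b−1)] → w = 0.00
Weighted average = (0.00·23.8 + 0.15·26.0 + 0.30·24.7 + 0.00·39.2) / (0.00 + 0.15 + 0.30 + 0.00)
  = 11.3100 / 0.4500 = 25.133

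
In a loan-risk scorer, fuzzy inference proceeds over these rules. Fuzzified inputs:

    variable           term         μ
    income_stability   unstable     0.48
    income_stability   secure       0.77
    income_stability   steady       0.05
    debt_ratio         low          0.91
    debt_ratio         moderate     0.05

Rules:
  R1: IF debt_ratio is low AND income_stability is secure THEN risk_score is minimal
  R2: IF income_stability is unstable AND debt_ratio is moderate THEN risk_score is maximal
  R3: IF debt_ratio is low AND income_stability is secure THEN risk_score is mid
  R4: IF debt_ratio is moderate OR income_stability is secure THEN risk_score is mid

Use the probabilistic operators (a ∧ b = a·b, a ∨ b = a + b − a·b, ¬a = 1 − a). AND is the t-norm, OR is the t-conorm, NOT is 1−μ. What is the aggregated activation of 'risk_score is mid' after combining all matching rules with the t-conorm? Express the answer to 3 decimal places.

0.935

R1: low=0.91, secure=0.77; AND[a·b] → w = 0.7007
R2: unstable=0.48, moderate=0.05; AND[a·b] → w = 0.0240
R3: low=0.91, secure=0.77; AND[a·b] → w = 0.7007
R4: moderate=0.05, secure=0.77; OR[a + b − a·b] → w = 0.7815
Rules with consequent 'mid': {R3, R4} → strengths 0.7007, 0.7815
Aggregate via t-conorm [a + b − a·b]: 0.9346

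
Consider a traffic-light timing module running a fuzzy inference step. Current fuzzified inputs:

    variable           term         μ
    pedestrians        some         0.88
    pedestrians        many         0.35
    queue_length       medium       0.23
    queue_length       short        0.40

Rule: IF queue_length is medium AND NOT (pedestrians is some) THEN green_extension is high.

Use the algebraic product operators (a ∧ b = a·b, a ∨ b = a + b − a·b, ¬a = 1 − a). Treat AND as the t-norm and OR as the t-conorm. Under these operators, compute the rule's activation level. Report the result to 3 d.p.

0.028

firing strength: medium=0.23, ¬some=1−0.88=0.12; AND[a·b] → w = 0.0276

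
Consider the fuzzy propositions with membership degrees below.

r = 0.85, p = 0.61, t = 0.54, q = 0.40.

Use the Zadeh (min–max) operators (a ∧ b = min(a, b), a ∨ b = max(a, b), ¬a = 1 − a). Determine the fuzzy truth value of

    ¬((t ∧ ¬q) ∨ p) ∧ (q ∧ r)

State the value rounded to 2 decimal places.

¬q = 1 − 0.40 = 0.60
t ∧ ¬q = min(a, b) on (0.54, 0.60) = 0.54
(t ∧ ¬q) ∨ p = max(a, b) on (0.54, 0.61) = 0.61
¬((t ∧ ¬q) ∨ p) = 1 − 0.61 = 0.39
q ∧ r = min(a, b) on (0.40, 0.85) = 0.40
¬((t ∧ ¬q) ∨ p) ∧ (q ∧ r) = min(a, b) on (0.39, 0.40) = 0.39

0.39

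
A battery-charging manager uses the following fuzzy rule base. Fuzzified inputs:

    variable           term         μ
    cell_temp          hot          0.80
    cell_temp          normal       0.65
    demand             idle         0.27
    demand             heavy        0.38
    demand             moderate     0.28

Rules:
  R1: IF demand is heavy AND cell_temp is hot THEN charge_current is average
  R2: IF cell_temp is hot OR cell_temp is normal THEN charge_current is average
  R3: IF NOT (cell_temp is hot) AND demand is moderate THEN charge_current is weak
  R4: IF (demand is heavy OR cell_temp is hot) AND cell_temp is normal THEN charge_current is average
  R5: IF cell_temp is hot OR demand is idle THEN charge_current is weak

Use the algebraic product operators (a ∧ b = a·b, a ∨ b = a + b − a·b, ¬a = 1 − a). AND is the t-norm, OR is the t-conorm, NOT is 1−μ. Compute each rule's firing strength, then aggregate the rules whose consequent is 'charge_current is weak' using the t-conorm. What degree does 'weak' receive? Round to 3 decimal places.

R1: heavy=0.38, hot=0.80; AND[a·b] → w = 0.3040
R2: hot=0.80, normal=0.65; OR[a + b − a·b] → w = 0.9300
R3: ¬hot=1−0.80=0.20, moderate=0.28; AND[a·b] → w = 0.0560
R4: (heavy=0.38 OR hot=0.80) = 0.8760; AND[a·b] with normal=0.65 → w = 0.5694
R5: hot=0.80, idle=0.27; OR[a + b − a·b] → w = 0.8540
Rules with consequent 'weak': {R3, R5} → strengths 0.0560, 0.8540
Aggregate via t-conorm [a + b − a·b]: 0.8622

0.862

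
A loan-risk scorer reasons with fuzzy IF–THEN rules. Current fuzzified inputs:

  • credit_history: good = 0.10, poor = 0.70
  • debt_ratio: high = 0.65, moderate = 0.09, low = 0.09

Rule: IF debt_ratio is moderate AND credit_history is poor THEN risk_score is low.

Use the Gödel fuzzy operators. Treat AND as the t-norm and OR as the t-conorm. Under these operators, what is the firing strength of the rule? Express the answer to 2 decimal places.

0.09

firing strength: moderate=0.09, poor=0.70; AND[min(a, b)] → w = 0.09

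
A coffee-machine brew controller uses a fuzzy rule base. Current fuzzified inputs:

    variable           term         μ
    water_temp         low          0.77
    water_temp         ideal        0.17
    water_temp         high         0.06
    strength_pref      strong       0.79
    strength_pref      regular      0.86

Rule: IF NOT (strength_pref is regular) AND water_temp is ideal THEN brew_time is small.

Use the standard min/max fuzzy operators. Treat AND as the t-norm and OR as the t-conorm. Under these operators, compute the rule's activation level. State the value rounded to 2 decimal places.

0.14

firing strength: ¬regular=1−0.86=0.14, ideal=0.17; AND[min(a, b)] → w = 0.14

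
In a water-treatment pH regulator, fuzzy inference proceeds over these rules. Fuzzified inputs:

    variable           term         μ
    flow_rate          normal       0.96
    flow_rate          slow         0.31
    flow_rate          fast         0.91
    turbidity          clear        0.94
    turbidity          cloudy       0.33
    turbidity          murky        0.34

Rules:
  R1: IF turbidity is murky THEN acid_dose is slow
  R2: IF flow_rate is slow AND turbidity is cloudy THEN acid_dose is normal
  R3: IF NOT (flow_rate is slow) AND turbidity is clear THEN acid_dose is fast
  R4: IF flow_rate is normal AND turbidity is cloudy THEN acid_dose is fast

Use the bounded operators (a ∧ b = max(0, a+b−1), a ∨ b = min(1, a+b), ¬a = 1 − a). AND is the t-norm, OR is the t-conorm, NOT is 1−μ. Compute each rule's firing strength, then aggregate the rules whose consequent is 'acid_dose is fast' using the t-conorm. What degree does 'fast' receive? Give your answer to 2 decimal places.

R1: murky=0.34 → w = 0.34
R2: slow=0.31, cloudy=0.33; AND[max(0, a+b−1)] → w = 0.00
R3: ¬slow=1−0.31=0.69, clear=0.94; AND[max(0, a+b−1)] → w = 0.63
R4: normal=0.96, cloudy=0.33; AND[max(0, a+b−1)] → w = 0.29
Rules with consequent 'fast': {R3, R4} → strengths 0.63, 0.29
Aggregate via t-conorm [min(1, a+b)]: 0.92

0.92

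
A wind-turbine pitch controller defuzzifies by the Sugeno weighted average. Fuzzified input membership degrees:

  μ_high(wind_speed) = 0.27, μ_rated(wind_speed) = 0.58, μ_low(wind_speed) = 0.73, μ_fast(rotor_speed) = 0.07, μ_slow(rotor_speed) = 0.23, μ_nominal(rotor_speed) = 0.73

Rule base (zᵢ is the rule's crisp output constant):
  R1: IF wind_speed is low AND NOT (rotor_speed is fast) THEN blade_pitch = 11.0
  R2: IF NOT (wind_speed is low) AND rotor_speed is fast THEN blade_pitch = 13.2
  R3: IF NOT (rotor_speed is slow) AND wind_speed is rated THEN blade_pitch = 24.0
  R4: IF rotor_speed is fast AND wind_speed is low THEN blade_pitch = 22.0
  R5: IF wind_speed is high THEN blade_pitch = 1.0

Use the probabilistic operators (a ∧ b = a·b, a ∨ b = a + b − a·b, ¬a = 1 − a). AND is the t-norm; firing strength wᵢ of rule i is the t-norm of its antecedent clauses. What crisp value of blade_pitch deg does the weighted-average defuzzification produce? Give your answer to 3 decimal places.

R1 (z=11.0): low=0.73, ¬fast=1−0.07=0.93; AND[a·b] → w = 0.6789
R2 (z=13.2): ¬low=1−0.73=0.27, fast=0.07; AND[a·b] → w = 0.0189
R3 (z=24.0): ¬slow=1−0.23=0.77, rated=0.58; AND[a·b] → w = 0.4466
R4 (z=22.0): fast=0.07, low=0.73; AND[a·b] → w = 0.0511
R5 (z=1.0): high=0.27 → w = 0.2700
Weighted average = (0.6789·11.0 + 0.0189·13.2 + 0.4466·24.0 + 0.0511·22.0 + 0.2700·1.0) / (0.6789 + 0.0189 + 0.4466 + 0.0511 + 0.2700)
  = 19.8300 / 1.4655 = 13.531

13.531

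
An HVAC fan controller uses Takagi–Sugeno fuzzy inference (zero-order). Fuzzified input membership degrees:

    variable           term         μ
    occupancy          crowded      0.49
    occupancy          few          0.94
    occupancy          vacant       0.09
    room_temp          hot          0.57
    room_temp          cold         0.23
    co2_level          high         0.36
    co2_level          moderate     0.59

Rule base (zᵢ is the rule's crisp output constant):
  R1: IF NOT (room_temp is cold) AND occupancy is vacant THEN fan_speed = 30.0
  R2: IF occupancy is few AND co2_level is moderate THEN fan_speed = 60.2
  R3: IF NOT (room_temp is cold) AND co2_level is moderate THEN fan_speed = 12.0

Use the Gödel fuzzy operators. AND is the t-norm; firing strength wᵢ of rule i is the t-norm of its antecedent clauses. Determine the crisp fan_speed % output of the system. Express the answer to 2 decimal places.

R1 (z=30.0): ¬cold=1−0.23=0.77, vacant=0.09; AND[min(a, b)] → w = 0.09
R2 (z=60.2): few=0.94, moderate=0.59; AND[min(a, b)] → w = 0.59
R3 (z=12.0): ¬cold=1−0.23=0.77, moderate=0.59; AND[min(a, b)] → w = 0.59
Weighted average = (0.09·30.0 + 0.59·60.2 + 0.59·12.0) / (0.09 + 0.59 + 0.59)
  = 45.2980 / 1.2700 = 35.67

35.67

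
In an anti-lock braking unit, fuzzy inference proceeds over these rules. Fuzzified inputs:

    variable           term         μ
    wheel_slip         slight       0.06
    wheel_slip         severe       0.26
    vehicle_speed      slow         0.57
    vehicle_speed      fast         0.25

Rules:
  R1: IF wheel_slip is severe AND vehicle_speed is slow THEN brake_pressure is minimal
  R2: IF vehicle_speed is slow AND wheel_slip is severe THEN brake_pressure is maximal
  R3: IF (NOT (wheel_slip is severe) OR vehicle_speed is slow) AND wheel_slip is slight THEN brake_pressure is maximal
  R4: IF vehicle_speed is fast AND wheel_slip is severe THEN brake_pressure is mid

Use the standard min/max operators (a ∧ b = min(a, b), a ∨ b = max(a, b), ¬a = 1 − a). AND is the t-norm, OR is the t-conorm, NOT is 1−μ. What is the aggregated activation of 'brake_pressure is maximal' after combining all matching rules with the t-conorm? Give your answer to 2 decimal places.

0.26

R1: severe=0.26, slow=0.57; AND[min(a, b)] → w = 0.26
R2: slow=0.57, severe=0.26; AND[min(a, b)] → w = 0.26
R3: (¬severe=1−0.26=0.74 OR slow=0.57) = 0.74; AND[min(a, b)] with slight=0.06 → w = 0.06
R4: fast=0.25, severe=0.26; AND[min(a, b)] → w = 0.25
Rules with consequent 'maximal': {R2, R3} → strengths 0.26, 0.06
Aggregate via t-conorm [max(a, b)]: 0.26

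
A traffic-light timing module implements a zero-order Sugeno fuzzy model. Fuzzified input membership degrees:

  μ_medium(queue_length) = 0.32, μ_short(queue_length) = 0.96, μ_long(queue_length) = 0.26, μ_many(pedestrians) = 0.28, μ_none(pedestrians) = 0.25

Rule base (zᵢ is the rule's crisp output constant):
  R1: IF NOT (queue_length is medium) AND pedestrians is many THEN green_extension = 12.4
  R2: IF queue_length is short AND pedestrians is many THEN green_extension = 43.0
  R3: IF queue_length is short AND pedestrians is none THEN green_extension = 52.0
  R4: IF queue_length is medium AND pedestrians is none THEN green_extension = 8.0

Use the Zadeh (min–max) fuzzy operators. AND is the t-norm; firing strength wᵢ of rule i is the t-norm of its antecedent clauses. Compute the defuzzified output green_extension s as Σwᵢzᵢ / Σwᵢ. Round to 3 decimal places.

28.785

R1 (z=12.4): ¬medium=1−0.32=0.68, many=0.28; AND[min(a, b)] → w = 0.28
R2 (z=43.0): short=0.96, many=0.28; AND[min(a, b)] → w = 0.28
R3 (z=52.0): short=0.96, none=0.25; AND[min(a, b)] → w = 0.25
R4 (z=8.0): medium=0.32, none=0.25; AND[min(a, b)] → w = 0.25
Weighted average = (0.28·12.4 + 0.28·43.0 + 0.25·52.0 + 0.25·8.0) / (0.28 + 0.28 + 0.25 + 0.25)
  = 30.5120 / 1.0600 = 28.785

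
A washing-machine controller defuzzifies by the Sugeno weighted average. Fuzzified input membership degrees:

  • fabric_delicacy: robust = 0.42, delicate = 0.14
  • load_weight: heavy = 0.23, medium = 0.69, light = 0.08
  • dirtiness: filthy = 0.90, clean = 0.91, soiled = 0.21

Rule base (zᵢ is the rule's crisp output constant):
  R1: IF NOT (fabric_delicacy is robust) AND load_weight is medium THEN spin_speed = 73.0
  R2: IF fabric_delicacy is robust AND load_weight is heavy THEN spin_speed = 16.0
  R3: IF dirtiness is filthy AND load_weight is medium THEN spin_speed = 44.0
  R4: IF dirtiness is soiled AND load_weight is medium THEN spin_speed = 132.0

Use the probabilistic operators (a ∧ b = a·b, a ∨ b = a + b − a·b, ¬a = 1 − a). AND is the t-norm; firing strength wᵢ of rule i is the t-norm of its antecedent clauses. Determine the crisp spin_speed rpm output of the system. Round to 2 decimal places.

R1 (z=73.0): ¬robust=1−0.42=0.58, medium=0.69; AND[a·b] → w = 0.4002
R2 (z=16.0): robust=0.42, heavy=0.23; AND[a·b] → w = 0.0966
R3 (z=44.0): filthy=0.90, medium=0.69; AND[a·b] → w = 0.6210
R4 (z=132.0): soiled=0.21, medium=0.69; AND[a·b] → w = 0.1449
Weighted average = (0.4002·73.0 + 0.0966·16.0 + 0.6210·44.0 + 0.1449·132.0) / (0.4002 + 0.0966 + 0.6210 + 0.1449)
  = 77.2110 / 1.2627 = 61.15

61.15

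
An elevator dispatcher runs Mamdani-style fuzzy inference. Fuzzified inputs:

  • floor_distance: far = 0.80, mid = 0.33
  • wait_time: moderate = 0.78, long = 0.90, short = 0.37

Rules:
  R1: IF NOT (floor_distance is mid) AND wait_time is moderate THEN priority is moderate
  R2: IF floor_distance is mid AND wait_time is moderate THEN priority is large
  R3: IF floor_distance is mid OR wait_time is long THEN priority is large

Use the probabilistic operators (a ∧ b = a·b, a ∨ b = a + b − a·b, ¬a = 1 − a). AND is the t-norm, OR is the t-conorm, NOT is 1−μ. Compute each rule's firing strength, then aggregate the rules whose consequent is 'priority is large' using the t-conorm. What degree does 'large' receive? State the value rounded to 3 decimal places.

0.950

R1: ¬mid=1−0.33=0.67, moderate=0.78; AND[a·b] → w = 0.5226
R2: mid=0.33, moderate=0.78; AND[a·b] → w = 0.2574
R3: mid=0.33, long=0.90; OR[a + b − a·b] → w = 0.9330
Rules with consequent 'large': {R2, R3} → strengths 0.2574, 0.9330
Aggregate via t-conorm [a + b − a·b]: 0.9502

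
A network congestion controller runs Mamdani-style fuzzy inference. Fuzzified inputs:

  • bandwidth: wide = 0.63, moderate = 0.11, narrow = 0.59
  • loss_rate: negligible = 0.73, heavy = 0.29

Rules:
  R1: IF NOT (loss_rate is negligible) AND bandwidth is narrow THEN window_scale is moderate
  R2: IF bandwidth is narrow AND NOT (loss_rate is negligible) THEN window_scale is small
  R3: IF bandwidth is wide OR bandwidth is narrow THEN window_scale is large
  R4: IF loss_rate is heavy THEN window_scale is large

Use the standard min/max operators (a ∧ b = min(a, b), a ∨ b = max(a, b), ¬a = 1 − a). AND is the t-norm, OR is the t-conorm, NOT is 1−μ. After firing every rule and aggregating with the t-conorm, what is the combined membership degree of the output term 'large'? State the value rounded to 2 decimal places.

0.63

R1: ¬negligible=1−0.73=0.27, narrow=0.59; AND[min(a, b)] → w = 0.27
R2: narrow=0.59, ¬negligible=1−0.73=0.27; AND[min(a, b)] → w = 0.27
R3: wide=0.63, narrow=0.59; OR[max(a, b)] → w = 0.63
R4: heavy=0.29 → w = 0.29
Rules with consequent 'large': {R3, R4} → strengths 0.63, 0.29
Aggregate via t-conorm [max(a, b)]: 0.63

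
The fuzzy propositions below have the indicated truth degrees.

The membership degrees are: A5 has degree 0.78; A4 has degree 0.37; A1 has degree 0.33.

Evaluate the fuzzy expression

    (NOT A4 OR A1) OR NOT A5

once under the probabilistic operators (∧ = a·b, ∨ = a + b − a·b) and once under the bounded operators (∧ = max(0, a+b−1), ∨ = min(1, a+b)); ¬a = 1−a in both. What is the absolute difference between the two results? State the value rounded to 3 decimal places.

0.193

Under probabilistic:
  NOT A4 = 1 − 0.3700 = 0.6300
  NOT A4 OR A1 = a + b − a·b on (0.6300, 0.3300) = 0.7521
  NOT A5 = 1 − 0.7800 = 0.2200
  (NOT A4 OR A1) OR NOT A5 = a + b − a·b on (0.7521, 0.2200) = 0.8066
  → value = 0.8066
Under bounded:
  NOT A4 = 1 − 0.37 = 0.63
  NOT A4 OR A1 = min(1, a+b) on (0.63, 0.33) = 0.96
  NOT A5 = 1 − 0.78 = 0.22
  (NOT A4 OR A1) OR NOT A5 = min(1, a+b) on (0.96, 0.22) = 1.00
  → value = 1.0000
|0.8066 − 1.0000| = 0.193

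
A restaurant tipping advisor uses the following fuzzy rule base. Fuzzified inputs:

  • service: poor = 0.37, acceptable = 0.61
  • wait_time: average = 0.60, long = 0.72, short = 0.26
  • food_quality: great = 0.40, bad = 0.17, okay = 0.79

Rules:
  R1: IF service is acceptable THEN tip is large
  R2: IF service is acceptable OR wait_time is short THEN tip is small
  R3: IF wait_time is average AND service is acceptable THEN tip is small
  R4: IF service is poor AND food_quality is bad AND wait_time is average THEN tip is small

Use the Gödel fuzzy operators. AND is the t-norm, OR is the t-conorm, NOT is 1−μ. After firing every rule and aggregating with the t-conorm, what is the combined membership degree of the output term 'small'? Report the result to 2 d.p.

R1: acceptable=0.61 → w = 0.61
R2: acceptable=0.61, short=0.26; OR[max(a, b)] → w = 0.61
R3: average=0.60, acceptable=0.61; AND[min(a, b)] → w = 0.60
R4: poor=0.37, bad=0.17, average=0.60; AND[min(a, b)] → w = 0.17
Rules with consequent 'small': {R2, R3, R4} → strengths 0.61, 0.60, 0.17
Aggregate via t-conorm [max(a, b)]: 0.61

0.61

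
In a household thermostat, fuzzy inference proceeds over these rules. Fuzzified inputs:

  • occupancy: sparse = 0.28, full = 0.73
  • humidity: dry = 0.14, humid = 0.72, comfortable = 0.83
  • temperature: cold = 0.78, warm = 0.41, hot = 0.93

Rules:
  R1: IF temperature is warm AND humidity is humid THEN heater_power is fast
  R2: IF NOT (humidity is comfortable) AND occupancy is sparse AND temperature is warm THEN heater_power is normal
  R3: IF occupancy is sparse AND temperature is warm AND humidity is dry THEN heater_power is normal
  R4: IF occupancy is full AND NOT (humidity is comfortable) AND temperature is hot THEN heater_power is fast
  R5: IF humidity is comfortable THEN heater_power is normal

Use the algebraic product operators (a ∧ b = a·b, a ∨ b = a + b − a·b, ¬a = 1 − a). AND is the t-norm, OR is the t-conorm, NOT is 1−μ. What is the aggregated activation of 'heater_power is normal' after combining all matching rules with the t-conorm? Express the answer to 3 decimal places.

R1: warm=0.41, humid=0.72; AND[a·b] → w = 0.2952
R2: ¬comfortable=1−0.83=0.17, sparse=0.28, warm=0.41; AND[a·b] → w = 0.0195
R3: sparse=0.28, warm=0.41, dry=0.14; AND[a·b] → w = 0.0161
R4: full=0.73, ¬comfortable=1−0.83=0.17, hot=0.93; AND[a·b] → w = 0.1154
R5: comfortable=0.83 → w = 0.8300
Rules with consequent 'normal': {R2, R3, R5} → strengths 0.0195, 0.0161, 0.8300
Aggregate via t-conorm [a + b − a·b]: 0.8360

0.836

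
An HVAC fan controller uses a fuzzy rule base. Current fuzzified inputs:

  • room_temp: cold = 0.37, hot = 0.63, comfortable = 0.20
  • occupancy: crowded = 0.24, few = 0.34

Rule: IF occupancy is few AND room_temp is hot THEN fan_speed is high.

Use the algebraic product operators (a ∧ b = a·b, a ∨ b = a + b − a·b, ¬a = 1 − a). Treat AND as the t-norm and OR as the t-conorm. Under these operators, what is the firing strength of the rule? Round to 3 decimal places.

firing strength: few=0.34, hot=0.63; AND[a·b] → w = 0.2142

0.214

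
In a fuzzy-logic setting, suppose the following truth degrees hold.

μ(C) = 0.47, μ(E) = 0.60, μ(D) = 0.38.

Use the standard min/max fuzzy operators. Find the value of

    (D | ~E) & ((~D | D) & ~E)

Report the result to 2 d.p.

0.40

~E = 1 − 0.60 = 0.40
D | ~E = max(a, b) on (0.38, 0.40) = 0.40
~D = 1 − 0.38 = 0.62
~D | D = max(a, b) on (0.62, 0.38) = 0.62
~E = 1 − 0.60 = 0.40
(~D | D) & ~E = min(a, b) on (0.62, 0.40) = 0.40
(D | ~E) & ((~D | D) & ~E) = min(a, b) on (0.40, 0.40) = 0.40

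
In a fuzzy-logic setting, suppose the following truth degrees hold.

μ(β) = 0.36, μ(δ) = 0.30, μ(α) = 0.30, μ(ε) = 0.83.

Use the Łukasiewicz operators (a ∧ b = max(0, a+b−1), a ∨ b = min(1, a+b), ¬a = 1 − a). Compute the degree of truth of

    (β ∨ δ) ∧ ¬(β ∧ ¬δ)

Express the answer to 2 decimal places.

0.60

β ∨ δ = min(1, a+b) on (0.36, 0.30) = 0.66
¬δ = 1 − 0.30 = 0.70
β ∧ ¬δ = max(0, a+b−1) on (0.36, 0.70) = 0.06
¬(β ∧ ¬δ) = 1 − 0.06 = 0.94
(β ∨ δ) ∧ ¬(β ∧ ¬δ) = max(0, a+b−1) on (0.66, 0.94) = 0.60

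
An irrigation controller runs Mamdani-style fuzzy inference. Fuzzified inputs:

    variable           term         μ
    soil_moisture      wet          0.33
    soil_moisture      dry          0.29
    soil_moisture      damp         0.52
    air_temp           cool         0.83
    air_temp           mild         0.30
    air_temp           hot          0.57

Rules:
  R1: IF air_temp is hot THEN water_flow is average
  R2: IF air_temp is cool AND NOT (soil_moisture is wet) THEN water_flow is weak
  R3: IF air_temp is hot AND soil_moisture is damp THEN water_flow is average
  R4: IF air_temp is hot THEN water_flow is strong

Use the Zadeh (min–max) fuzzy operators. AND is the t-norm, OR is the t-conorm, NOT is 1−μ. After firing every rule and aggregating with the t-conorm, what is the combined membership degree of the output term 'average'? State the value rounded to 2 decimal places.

R1: hot=0.57 → w = 0.57
R2: cool=0.83, ¬wet=1−0.33=0.67; AND[min(a, b)] → w = 0.67
R3: hot=0.57, damp=0.52; AND[min(a, b)] → w = 0.52
R4: hot=0.57 → w = 0.57
Rules with consequent 'average': {R1, R3} → strengths 0.57, 0.52
Aggregate via t-conorm [max(a, b)]: 0.57

0.57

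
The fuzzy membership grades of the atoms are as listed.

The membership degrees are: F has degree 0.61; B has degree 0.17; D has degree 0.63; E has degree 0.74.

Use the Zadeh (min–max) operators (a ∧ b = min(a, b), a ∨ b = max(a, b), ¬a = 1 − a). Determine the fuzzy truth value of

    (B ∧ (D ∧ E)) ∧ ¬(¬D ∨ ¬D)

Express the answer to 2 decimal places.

0.17

D ∧ E = min(a, b) on (0.63, 0.74) = 0.63
B ∧ (D ∧ E) = min(a, b) on (0.17, 0.63) = 0.17
¬D = 1 − 0.63 = 0.37
¬D = 1 − 0.63 = 0.37
¬D ∨ ¬D = max(a, b) on (0.37, 0.37) = 0.37
¬(¬D ∨ ¬D) = 1 − 0.37 = 0.63
(B ∧ (D ∧ E)) ∧ ¬(¬D ∨ ¬D) = min(a, b) on (0.17, 0.63) = 0.17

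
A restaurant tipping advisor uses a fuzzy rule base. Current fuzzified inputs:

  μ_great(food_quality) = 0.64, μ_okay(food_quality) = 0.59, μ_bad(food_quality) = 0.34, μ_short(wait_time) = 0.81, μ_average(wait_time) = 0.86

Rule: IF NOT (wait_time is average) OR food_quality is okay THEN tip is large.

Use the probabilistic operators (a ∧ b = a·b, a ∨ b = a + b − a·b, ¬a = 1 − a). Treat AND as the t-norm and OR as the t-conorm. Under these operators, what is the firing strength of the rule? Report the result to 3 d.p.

0.647

firing strength: ¬average=1−0.86=0.14, okay=0.59; OR[a + b − a·b] → w = 0.6474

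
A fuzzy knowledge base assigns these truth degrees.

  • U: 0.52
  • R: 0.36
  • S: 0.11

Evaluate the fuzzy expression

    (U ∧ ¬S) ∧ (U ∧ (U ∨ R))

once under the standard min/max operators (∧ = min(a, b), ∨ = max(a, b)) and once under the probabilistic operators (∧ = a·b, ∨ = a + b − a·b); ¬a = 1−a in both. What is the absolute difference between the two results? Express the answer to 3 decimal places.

Under standard min/max:
  ¬S = 1 − 0.11 = 0.89
  U ∧ ¬S = min(a, b) on (0.52, 0.89) = 0.52
  U ∨ R = max(a, b) on (0.52, 0.36) = 0.52
  U ∧ (U ∨ R) = min(a, b) on (0.52, 0.52) = 0.52
  (U ∧ ¬S) ∧ (U ∧ (U ∨ R)) = min(a, b) on (0.52, 0.52) = 0.52
  → value = 0.5200
Under probabilistic:
  ¬S = 1 − 0.1100 = 0.8900
  U ∧ ¬S = a·b on (0.5200, 0.8900) = 0.4628
  U ∨ R = a + b − a·b on (0.5200, 0.3600) = 0.6928
  U ∧ (U ∨ R) = a·b on (0.5200, 0.6928) = 0.3603
  (U ∧ ¬S) ∧ (U ∧ (U ∨ R)) = a·b on (0.4628, 0.3603) = 0.1667
  → value = 0.1667
|0.5200 − 0.1667| = 0.353

0.353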